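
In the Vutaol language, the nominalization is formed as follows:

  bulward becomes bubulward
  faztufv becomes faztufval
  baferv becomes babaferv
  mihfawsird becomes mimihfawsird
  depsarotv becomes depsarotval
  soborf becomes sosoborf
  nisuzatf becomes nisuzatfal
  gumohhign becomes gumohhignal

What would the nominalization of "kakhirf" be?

baferv and depsarotv both end in -v yet inflect differently (babaferv, depsarotval), so the final letter is not what conditions the rule; the second-to-last letter is.
"kakhirf" has second-to-last letter 'r'. The stems whose second-to-last letter is 'r' (mihfawsird → mimihfawsird, soborf → sosoborf, bulward → bubulward) repeat the first consonant+vowel as a prefix.
The other pattern: stems whose second-to-last letter is 'f', 'g' or 't' add -al.
So kakhirf → kakakhirf.

kakakhirf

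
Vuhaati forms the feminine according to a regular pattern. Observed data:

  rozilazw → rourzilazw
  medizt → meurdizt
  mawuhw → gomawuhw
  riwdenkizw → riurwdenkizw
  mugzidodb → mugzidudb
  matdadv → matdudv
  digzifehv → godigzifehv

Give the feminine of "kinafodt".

"kinafodt" has second-to-last letter 'd'. The stems whose second-to-last letter is 'd' (matdadv → matdudv, mugzidodb → mugzidudb) change the last vowel to 'u'.
The other patterns: stems whose second-to-last letter is 'z' insert -ur- after the first vowel; stems whose second-to-last letter is 'h' add the prefix go-.
So kinafodt → kinafudt.

kinafudt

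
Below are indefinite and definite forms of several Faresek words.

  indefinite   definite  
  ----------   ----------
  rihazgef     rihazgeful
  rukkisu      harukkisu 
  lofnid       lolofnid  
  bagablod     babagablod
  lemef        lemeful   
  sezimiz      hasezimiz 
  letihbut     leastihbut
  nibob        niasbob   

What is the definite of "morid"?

momorid

lofnid and sezimiz both have last vowel 'i' yet inflect differently (lolofnid, hasezimiz), so the last vowel is not what conditions the rule; the final letter is.
"morid" ends in -d. The stems ending in -d (lofnid → lolofnid, bagablod → babagablod) repeat the first consonant+vowel as a prefix.
The other patterns: stems ending in -f add -ul; stems ending in -u or -z add the prefix ha-; stems ending in -b or -t insert -as- after the first vowel.
So morid → momorid.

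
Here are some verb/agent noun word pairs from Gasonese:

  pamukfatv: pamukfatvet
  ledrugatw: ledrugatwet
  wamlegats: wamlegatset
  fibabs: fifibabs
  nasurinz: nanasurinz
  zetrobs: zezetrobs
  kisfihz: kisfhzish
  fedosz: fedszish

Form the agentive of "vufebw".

vuvufebw

wamlegats and fibabs both end in -s yet inflect differently (wamlegatset, fifibabs), so the final letter is not what conditions the rule; the second-to-last letter is.
"vufebw" has second-to-last letter 'b'. The stems whose second-to-last letter is 'b' (fibabs → fifibabs, zetrobs → zezetrobs) repeat the first consonant+vowel as a prefix.
So vufebw → vuvufebw.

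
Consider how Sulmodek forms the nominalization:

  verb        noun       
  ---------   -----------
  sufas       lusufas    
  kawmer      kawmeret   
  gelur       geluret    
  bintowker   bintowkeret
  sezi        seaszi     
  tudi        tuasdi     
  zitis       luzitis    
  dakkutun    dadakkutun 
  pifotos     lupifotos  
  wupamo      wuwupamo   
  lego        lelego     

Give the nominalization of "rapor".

zitis and tudi both have last vowel 'i' yet inflect differently (luzitis, tuasdi), so the last vowel is not what conditions the rule; the final letter is.
"rapor" ends in -r. The stems ending in -r (gelur → geluret, bintowker → bintowkeret, kawmer → kawmeret) add -et.
So rapor → raporet.

raporet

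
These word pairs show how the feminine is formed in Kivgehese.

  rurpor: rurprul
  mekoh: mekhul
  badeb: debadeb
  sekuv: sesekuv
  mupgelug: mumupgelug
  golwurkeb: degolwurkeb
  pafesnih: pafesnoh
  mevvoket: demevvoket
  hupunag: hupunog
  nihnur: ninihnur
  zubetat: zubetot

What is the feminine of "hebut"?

"hebut" has last vowel 'u'. The stems whose last vowel is 'u' (mupgelug → mumupgelug, sekuv → sesekuv, nihnur → ninihnur) repeat the first consonant+vowel as a prefix.
So hebut → hehebut.

hehebut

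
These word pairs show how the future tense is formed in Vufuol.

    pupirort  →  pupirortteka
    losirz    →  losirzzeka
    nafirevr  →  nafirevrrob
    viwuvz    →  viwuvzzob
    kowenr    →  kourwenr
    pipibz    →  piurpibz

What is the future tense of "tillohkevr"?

kowenr and nafirevr both end in -r yet inflect differently (kourwenr, nafirevrrob), so the final letter is not what conditions the rule; the second-to-last letter is.
"tillohkevr" has second-to-last letter 'v'. The stems whose second-to-last letter is 'v' (nafirevr → nafirevrrob, viwuvz → viwuvzzob) double the final consonant and add -ob.
So tillohkevr → tillohkevrrob.

tillohkevrrob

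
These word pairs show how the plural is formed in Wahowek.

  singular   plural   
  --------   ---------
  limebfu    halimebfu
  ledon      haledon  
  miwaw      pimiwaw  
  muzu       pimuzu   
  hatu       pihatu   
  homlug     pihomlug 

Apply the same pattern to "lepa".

halepa

limebfu and muzu both end in -u yet inflect differently (halimebfu, pimuzu), so the final letter is not what conditions the rule; the first letter is.
"lepa" begins with l-. The stems beginning with l- (limebfu → halimebfu, ledon → haledon) add the prefix ha-.
So lepa → halepa.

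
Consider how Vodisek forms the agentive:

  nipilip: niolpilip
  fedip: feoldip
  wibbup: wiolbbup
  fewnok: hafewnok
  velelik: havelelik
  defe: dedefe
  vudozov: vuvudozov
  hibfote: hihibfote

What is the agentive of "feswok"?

nipilip and velelik both have last vowel 'i' yet inflect differently (niolpilip, havelelik), so the last vowel is not what conditions the rule; the final letter is.
"feswok" ends in -k. The stems ending in -k (fewnok → hafewnok, velelik → havelelik) add the prefix ha-.
The other patterns: stems ending in -p insert -ol- after the first vowel; stems ending in -e or -v repeat the first consonant+vowel as a prefix.
So feswok → hafeswok.

hafeswok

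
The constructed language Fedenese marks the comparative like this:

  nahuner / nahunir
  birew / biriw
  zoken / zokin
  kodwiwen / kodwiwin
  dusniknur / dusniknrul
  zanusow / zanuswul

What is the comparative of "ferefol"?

"ferefol" has last vowel 'o'. The one such stem in the data (zanusow → zanuswul) deletes the last vowel and adds -ul (as does dusniknur), so the same rule applies.
The other pattern: stems whose last vowel is 'e' change the last vowel to 'i'.
So ferefol → fereflul.

fereflul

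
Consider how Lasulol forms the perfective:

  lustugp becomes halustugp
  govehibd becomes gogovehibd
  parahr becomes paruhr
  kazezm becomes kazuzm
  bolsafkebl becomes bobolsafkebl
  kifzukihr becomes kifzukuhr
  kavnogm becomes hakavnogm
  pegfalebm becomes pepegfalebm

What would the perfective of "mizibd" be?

"mizibd" has second-to-last letter 'b'. The stems whose second-to-last letter is 'b' (pegfalebm → pepegfalebm, govehibd → gogovehibd, bolsafkebl → bobolsafkebl) repeat the first consonant+vowel as a prefix.
The other patterns: stems whose second-to-last letter is 'g' add the prefix ha-; stems whose second-to-last letter is 'h' or 'z' change the last vowel to 'u'.
So mizibd → mimizibd.

mimizibd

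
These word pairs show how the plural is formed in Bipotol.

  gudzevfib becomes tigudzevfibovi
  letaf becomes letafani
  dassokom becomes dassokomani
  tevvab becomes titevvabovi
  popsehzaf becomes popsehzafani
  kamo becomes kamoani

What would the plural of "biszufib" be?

tibiszufibovi

tevvab and popsehzaf both have last vowel 'a' yet inflect differently (titevvabovi, popsehzafani), so the last vowel is not what conditions the rule; the final letter is.
"biszufib" ends in -b. The stems ending in -b (gudzevfib → tigudzevfibovi, tevvab → titevvabovi) add ti- … -ovi around the stem.
So biszufib → tibiszufibovi.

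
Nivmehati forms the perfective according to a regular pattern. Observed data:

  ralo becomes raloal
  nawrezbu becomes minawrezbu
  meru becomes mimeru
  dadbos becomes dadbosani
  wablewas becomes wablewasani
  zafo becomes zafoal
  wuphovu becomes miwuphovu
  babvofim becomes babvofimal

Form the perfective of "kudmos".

kudmosani

"kudmos" ends in -s. The stems ending in -s (dadbos → dadbosani, wablewas → wablewasani) add -ani.
The other patterns: stems ending in -u add the prefix mi-; stems ending in -m or -o add -al.
So kudmos → kudmosani.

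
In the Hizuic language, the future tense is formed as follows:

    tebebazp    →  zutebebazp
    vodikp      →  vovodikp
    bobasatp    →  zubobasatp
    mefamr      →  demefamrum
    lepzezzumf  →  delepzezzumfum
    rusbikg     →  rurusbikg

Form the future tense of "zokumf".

vodikp and tebebazp both end in -p yet inflect differently (vovodikp, zutebebazp), so the final letter is not what conditions the rule; the second-to-last letter is.
"zokumf" has second-to-last letter 'm'. The stems whose second-to-last letter is 'm' (lepzezzumf → delepzezzumfum, mefamr → demefamrum) add de- … -um around the stem.
The other patterns: stems whose second-to-last letter is 'k' repeat the first consonant+vowel as a prefix; stems whose second-to-last letter is 't' or 'z' add the prefix zu-.
So zokumf → dezokumfum.

dezokumfum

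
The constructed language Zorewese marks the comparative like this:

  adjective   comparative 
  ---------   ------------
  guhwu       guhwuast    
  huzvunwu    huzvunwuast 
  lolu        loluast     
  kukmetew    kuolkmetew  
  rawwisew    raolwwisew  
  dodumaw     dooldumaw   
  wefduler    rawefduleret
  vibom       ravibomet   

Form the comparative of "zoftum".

razoftumet

"zoftum" ends in -m. The one such stem in the data (vibom → ravibomet) adds ra- … -et around the stem, so the same rule applies.
So zoftum → razoftumet.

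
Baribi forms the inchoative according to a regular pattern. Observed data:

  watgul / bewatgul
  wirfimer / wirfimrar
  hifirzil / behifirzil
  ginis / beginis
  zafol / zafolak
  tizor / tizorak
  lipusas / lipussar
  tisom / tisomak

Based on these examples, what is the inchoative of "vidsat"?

zafol and hifirzil both end in -l yet inflect differently (zafolak, behifirzil), so the final letter is not what conditions the rule; the last vowel is.
"vidsat" has last vowel 'a'. The one such stem in the data (lipusas → lipussar) deletes the last vowel and adds -ar (as does wirfimer), so the same rule applies.
The other patterns: stems whose last vowel is 'o' add -ak; stems whose last vowel is 'i' or 'u' add the prefix be-.
So vidsat → vidstar.

vidstar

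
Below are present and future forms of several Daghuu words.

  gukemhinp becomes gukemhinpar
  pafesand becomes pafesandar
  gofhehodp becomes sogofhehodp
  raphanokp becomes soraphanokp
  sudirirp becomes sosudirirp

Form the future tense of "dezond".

dezondar

gukemhinp and gofhehodp both end in -p yet inflect differently (gukemhinpar, sogofhehodp), so the final letter is not what conditions the rule; the second-to-last letter is.
"dezond" has second-to-last letter 'n'. The stems whose second-to-last letter is 'n' (gukemhinp → gukemhinpar, pafesand → pafesandar) add -ar.
So dezond → dezondar.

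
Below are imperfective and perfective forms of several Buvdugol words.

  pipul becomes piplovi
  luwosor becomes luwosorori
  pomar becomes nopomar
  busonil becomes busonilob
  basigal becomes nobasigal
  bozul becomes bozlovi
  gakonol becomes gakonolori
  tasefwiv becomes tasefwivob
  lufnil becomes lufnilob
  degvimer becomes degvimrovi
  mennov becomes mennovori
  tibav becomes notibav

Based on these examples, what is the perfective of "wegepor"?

wegeporori

tasefwiv and mennov both end in -v yet inflect differently (tasefwivob, mennovori), so the final letter is not what conditions the rule; the last vowel is.
"wegepor" has last vowel 'o'. The stems whose last vowel is 'o' (mennov → mennovori, gakonol → gakonolori, luwosor → luwosorori) add -ori.
So wegepor → wegeporori.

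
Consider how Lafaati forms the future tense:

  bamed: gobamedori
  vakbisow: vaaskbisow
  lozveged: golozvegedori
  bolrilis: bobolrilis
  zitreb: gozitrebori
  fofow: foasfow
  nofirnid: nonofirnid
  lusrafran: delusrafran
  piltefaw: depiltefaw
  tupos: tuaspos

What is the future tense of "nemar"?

denemar

vakbisow and piltefaw both end in -w yet inflect differently (vaaskbisow, depiltefaw), so the final letter is not what conditions the rule; the last vowel is.
"nemar" has last vowel 'a'. The stems whose last vowel is 'a' (lusrafran → delusrafran, piltefaw → depiltefaw) add the prefix de-.
The other patterns: stems whose last vowel is 'o' insert -as- after the first vowel; stems whose last vowel is 'i' repeat the first consonant+vowel as a prefix; stems whose last vowel is 'e' add go- … -ori around the stem.
So nemar → denemar.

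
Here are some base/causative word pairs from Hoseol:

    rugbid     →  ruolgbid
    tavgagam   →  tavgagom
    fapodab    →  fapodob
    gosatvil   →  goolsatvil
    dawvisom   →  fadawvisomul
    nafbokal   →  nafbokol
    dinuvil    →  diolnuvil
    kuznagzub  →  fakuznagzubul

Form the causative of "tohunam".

tohunom

dinuvil and nafbokal both end in -l yet inflect differently (diolnuvil, nafbokol), so the final letter is not what conditions the rule; the last vowel is.
"tohunam" has last vowel 'a'. The stems whose last vowel is 'a' (nafbokal → nafbokol, fapodab → fapodob, tavgagam → tavgagom) change the last vowel to 'o'.
So tohunam → tohunom.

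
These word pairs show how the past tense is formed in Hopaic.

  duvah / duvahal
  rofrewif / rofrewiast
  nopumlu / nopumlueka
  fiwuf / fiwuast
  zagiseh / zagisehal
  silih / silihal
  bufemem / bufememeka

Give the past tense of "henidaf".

henidaast

silih and rofrewif both have last vowel 'i' yet inflect differently (silihal, rofrewiast), so the last vowel is not what conditions the rule; the final letter is.
"henidaf" ends in -f. The stems ending in -f (fiwuf → fiwuast, rofrewif → rofrewiast) drop the final letter and add -ast.
The other patterns: stems ending in -h add -al; stems ending in -m or -u add -eka.
So henidaf → henidaast.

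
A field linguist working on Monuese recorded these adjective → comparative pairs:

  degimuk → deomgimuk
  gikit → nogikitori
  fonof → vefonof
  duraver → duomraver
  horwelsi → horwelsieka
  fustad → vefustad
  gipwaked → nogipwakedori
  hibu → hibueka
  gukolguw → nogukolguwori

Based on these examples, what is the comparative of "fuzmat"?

fustad and gipwaked both end in -d yet inflect differently (vefustad, nogipwakedori), so the final letter is not what conditions the rule; the first letter is.
"fuzmat" begins with f-. The stems beginning with f- (fonof → vefonof, fustad → vefustad) add the prefix ve-.
So fuzmat → vefuzmat.

vefuzmat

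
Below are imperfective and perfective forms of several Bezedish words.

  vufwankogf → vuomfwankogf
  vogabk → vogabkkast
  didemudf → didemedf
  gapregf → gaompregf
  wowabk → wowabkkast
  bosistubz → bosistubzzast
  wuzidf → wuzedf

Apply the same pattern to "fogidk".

vufwankogf and wuzidf both end in -f yet inflect differently (vuomfwankogf, wuzedf), so the final letter is not what conditions the rule; the second-to-last letter is.
"fogidk" has second-to-last letter 'd'. The stems whose second-to-last letter is 'd' (wuzidf → wuzedf, didemudf → didemedf) change the last vowel to 'e'.
The other patterns: stems whose second-to-last letter is 'b' double the final consonant and add -ast; stems whose second-to-last letter is 'g' insert -om- after the first vowel.
So fogidk → fogedk.

fogedk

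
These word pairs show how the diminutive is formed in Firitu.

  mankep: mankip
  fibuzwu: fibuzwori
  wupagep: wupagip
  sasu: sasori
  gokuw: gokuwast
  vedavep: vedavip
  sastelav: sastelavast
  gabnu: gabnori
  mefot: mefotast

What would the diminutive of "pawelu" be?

pawelori

"pawelu" ends in -u. The stems ending in -u (sasu → sasori, fibuzwu → fibuzwori, gabnu → gabnori) drop the final letter and add -ori.
The other patterns: stems ending in -p change the last vowel to 'i'; stems ending in -t, -v or -w add -ast.
So pawelu → pawelori.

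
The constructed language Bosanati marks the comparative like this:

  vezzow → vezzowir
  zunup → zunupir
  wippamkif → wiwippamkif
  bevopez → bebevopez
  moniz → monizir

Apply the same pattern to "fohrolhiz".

moniz and bevopez both end in -z yet inflect differently (monizir, bebevopez), so the final letter is not what conditions the rule; the number of vowels is.
"fohrolhiz" has 3 vowels. The stems with 3 vowels (wippamkif → wiwippamkif, bevopez → bebevopez) repeat the first consonant+vowel as a prefix.
The other pattern: stems with 2 vowels add -ir.
So fohrolhiz → fofohrolhiz.

fofohrolhiz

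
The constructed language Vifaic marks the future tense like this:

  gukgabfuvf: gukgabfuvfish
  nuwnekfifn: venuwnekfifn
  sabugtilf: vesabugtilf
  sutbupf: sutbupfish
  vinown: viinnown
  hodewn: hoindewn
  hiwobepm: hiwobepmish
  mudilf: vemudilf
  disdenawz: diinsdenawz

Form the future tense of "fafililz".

sutbupf and sabugtilf both end in -f yet inflect differently (sutbupfish, vesabugtilf), so the final letter is not what conditions the rule; the second-to-last letter is.
"fafililz" has second-to-last letter 'l'. The stems whose second-to-last letter is 'l' (sabugtilf → vesabugtilf, mudilf → vemudilf) add the prefix ve-.
So fafililz → vefafililz.

vefafililz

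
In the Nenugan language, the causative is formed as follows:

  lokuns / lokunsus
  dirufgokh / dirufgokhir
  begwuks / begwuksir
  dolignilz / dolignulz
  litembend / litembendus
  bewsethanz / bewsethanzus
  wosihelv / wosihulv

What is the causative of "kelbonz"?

kelbonzus

begwuks and lokuns both end in -s yet inflect differently (begwuksir, lokunsus), so the final letter is not what conditions the rule; the second-to-last letter is.
"kelbonz" has second-to-last letter 'n'. The stems whose second-to-last letter is 'n' (bewsethanz → bewsethanzus, litembend → litembendus, lokuns → lokunsus) add -us.
The other patterns: stems whose second-to-last letter is 'k' add -ir; stems whose second-to-last letter is 'l' change the last vowel to 'u'.
So kelbonz → kelbonzus.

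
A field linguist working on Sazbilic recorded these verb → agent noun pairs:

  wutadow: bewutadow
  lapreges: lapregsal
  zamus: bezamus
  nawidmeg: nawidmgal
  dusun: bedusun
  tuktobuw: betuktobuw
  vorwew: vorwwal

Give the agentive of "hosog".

behosog

lapreges and zamus both end in -s yet inflect differently (lapregsal, bezamus), so the final letter is not what conditions the rule; the last vowel is.
"hosog" has last vowel 'o'. The one such stem in the data (wutadow → bewutadow) adds the prefix be-, so the same rule applies.
The other pattern: stems whose last vowel is 'e' delete the last vowel and add -al.
So hosog → behosog.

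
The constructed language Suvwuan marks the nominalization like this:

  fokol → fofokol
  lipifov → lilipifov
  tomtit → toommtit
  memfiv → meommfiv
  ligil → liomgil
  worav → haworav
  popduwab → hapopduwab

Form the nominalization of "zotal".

hazotal

lipifov and memfiv both end in -v yet inflect differently (lilipifov, meommfiv), so the final letter is not what conditions the rule; the last vowel is.
"zotal" has last vowel 'a'. The stems whose last vowel is 'a' (worav → haworav, popduwab → hapopduwab) add the prefix ha-.
The other patterns: stems whose last vowel is 'o' repeat the first consonant+vowel as a prefix; stems whose last vowel is 'i' insert -om- after the first vowel.
So zotal → hazotal.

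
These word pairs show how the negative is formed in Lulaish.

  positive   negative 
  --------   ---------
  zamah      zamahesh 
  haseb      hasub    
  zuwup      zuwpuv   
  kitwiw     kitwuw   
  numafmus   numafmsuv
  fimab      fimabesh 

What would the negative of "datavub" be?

fimab and haseb both end in -b yet inflect differently (fimabesh, hasub), so the final letter is not what conditions the rule; the last vowel is.
"datavub" has last vowel 'u'. The stems whose last vowel is 'u' (numafmus → numafmsuv, zuwup → zuwpuv) delete the last vowel and add -uv.
So datavub → datavbuv.

datavbuv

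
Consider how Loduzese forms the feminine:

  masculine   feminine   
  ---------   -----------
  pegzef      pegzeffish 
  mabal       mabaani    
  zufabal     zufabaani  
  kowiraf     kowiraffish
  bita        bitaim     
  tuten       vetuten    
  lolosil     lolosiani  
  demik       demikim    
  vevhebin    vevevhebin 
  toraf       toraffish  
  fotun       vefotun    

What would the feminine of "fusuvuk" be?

toraf and zufabal both have last vowel 'a' yet inflect differently (toraffish, zufabaani), so the last vowel is not what conditions the rule; the final letter is.
"fusuvuk" ends in -k. The one such stem in the data (demik → demikim) adds -im, so the same rule applies.
So fusuvuk → fusuvukim.

fusuvukim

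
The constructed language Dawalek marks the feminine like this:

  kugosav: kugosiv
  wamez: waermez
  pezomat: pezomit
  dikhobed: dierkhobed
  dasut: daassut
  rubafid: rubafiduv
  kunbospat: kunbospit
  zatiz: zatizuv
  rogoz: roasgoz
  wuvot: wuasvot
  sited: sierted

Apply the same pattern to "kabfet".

rubafid and sited both end in -d yet inflect differently (rubafiduv, sierted), so the final letter is not what conditions the rule; the last vowel is.
"kabfet" has last vowel 'e'. The stems whose last vowel is 'e' (sited → sierted, wamez → waermez, dikhobed → dierkhobed) insert -er- after the first vowel.
So kabfet → kaerbfet.

kaerbfet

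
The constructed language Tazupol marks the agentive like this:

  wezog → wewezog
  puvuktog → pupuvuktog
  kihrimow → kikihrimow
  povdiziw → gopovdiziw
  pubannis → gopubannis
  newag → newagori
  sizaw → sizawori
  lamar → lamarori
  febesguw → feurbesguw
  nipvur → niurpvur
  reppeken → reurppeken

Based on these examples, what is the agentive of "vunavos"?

"vunavos" has last vowel 'o'. The stems whose last vowel is 'o' (wezog → wewezog, puvuktog → pupuvuktog, kihrimow → kikihrimow) repeat the first consonant+vowel as a prefix.
The other patterns: stems whose last vowel is 'i' add the prefix go-; stems whose last vowel is 'a' add -ori; stems whose last vowel is 'e' or 'u' insert -ur- after the first vowel.
So vunavos → vuvunavos.

vuvunavos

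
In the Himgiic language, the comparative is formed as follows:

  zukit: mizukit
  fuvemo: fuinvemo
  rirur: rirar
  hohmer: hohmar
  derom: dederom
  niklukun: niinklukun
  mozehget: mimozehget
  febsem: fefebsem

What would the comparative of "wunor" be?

"wunor" ends in -r. The stems ending in -r (hohmer → hohmar, rirur → rirar) change the last vowel to 'a'.
The other patterns: stems ending in -t add the prefix mi-; stems ending in -m repeat the first consonant+vowel as a prefix; stems ending in -n or -o insert -in- after the first vowel.
So wunor → wunar.

wunar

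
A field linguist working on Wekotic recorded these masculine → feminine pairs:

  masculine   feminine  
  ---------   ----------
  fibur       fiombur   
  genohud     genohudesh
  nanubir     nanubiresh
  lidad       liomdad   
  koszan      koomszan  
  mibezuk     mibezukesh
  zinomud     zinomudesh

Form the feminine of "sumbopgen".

"sumbopgen" has 3 vowels. The stems with 3 vowels (zinomud → zinomudesh, mibezuk → mibezukesh, genohud → genohudesh) add -esh.
So sumbopgen → sumbopgenesh.

sumbopgenesh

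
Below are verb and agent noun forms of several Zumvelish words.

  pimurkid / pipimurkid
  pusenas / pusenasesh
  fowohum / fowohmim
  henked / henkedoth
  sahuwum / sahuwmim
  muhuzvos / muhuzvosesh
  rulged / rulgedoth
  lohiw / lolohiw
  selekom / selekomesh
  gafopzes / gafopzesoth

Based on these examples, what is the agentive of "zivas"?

zivasesh

muhuzvos and gafopzes both end in -s yet inflect differently (muhuzvosesh, gafopzesoth), so the final letter is not what conditions the rule; the last vowel is.
"zivas" has last vowel 'a'. The one such stem in the data (pusenas → pusenasesh) adds -esh, so the same rule applies.
So zivas → zivasesh.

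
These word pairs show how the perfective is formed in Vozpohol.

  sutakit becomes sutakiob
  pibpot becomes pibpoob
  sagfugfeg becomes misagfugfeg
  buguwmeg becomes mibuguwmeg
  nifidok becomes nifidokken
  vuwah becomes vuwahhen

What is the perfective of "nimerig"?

minimerig

"nimerig" ends in -g. The stems ending in -g (sagfugfeg → misagfugfeg, buguwmeg → mibuguwmeg) add the prefix mi-.
The other patterns: stems ending in -t drop the final letter and add -ob; stems ending in -h or -k double the final consonant and add -en.
So nimerig → minimerig.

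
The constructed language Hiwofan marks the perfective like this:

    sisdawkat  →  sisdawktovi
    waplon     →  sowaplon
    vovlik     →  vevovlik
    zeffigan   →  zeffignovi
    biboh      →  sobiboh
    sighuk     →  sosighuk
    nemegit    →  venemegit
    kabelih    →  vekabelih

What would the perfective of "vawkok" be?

sovawkok

nemegit and sisdawkat both end in -t yet inflect differently (venemegit, sisdawktovi), so the final letter is not what conditions the rule; the last vowel is.
"vawkok" has last vowel 'o'. The stems whose last vowel is 'o' (biboh → sobiboh, waplon → sowaplon) add the prefix so-.
So vawkok → sovawkok.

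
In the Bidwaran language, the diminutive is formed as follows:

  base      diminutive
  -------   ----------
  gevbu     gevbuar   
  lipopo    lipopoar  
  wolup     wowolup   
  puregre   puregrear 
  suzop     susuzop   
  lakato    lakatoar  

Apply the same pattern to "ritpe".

ritpear

suzop and lipopo both have last vowel 'o' yet inflect differently (susuzop, lipopoar), so the last vowel is not what conditions the rule; whether the stem ends in a vowel or a consonant is.
"ritpe" ends in a vowel. The stems ending in a vowel (lipopo → lipopoar, puregre → puregrear, gevbu → gevbuar) add -ar.
So ritpe → ritpear.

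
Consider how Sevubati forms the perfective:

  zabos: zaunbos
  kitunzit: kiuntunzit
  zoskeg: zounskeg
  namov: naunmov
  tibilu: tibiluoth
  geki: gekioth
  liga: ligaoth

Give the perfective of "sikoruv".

siunkoruv

kitunzit and geki both have last vowel 'i' yet inflect differently (kiuntunzit, gekioth), so the last vowel is not what conditions the rule; whether the stem ends in a vowel or a consonant is.
"sikoruv" ends in a consonant. The stems ending in a consonant (zabos → zaunbos, kitunzit → kiuntunzit, zoskeg → zounskeg) insert -un- after the first vowel.
So sikoruv → siunkoruv.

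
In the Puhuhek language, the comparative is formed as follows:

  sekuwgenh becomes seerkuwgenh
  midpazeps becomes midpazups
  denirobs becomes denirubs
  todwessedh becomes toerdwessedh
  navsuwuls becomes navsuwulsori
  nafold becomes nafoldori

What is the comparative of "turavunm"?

denirobs and navsuwuls both end in -s yet inflect differently (denirubs, navsuwulsori), so the final letter is not what conditions the rule; the second-to-last letter is.
"turavunm" has second-to-last letter 'n'. The one such stem in the data (sekuwgenh → seerkuwgenh) inserts -er- after the first vowel (as does todwessedh), so the same rule applies.
The other patterns: stems whose second-to-last letter is 'b' or 'p' change the last vowel to 'u'; stems whose second-to-last letter is 'l' add -ori.
So turavunm → tuerravunm.

tuerravunm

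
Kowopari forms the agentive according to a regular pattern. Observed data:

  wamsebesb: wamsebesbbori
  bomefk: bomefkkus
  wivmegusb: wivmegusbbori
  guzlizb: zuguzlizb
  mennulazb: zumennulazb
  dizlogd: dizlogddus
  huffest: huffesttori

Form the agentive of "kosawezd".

"kosawezd" has second-to-last letter 'z'. The stems whose second-to-last letter is 'z' (guzlizb → zuguzlizb, mennulazb → zumennulazb) add the prefix zu-.
So kosawezd → zukosawezd.

zukosawezd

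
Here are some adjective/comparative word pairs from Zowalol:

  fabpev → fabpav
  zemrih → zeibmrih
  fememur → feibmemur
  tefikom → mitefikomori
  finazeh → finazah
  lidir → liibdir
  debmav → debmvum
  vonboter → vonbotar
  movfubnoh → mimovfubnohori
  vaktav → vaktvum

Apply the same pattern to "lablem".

zemrih and movfubnoh both end in -h yet inflect differently (zeibmrih, mimovfubnohori), so the final letter is not what conditions the rule; the last vowel is.
"lablem" has last vowel 'e'. The stems whose last vowel is 'e' (fabpev → fabpav, finazeh → finazah, vonboter → vonbotar) change the last vowel to 'a'.
So lablem → lablam.

lablam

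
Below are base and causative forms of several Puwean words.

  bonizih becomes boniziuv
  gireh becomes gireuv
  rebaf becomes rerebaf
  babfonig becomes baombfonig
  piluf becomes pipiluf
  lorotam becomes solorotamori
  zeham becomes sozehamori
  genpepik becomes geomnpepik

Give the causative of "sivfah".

sivfauv

rebaf and zeham both have last vowel 'a' yet inflect differently (rerebaf, sozehamori), so the last vowel is not what conditions the rule; the final letter is.
"sivfah" ends in -h. The stems ending in -h (gireh → gireuv, bonizih → boniziuv) drop the final letter and add -uv.
So sivfah → sivfauv.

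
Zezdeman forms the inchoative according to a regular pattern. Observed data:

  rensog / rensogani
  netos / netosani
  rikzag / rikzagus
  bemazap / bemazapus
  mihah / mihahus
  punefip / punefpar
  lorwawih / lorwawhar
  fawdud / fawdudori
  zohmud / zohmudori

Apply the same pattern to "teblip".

rensog and rikzag both end in -g yet inflect differently (rensogani, rikzagus), so the final letter is not what conditions the rule; the last vowel is.
"teblip" has last vowel 'i'. The stems whose last vowel is 'i' (punefip → punefpar, lorwawih → lorwawhar) delete the last vowel and add -ar.
The other patterns: stems whose last vowel is 'o' add -ani; stems whose last vowel is 'a' add -us; stems whose last vowel is 'u' add -ori.
So teblip → teblpar.

teblpar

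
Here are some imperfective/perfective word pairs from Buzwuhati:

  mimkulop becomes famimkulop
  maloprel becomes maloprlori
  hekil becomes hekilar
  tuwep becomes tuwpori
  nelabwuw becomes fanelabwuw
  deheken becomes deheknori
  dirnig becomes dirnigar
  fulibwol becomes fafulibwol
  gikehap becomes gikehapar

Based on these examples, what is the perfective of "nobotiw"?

"nobotiw" has last vowel 'i'. The stems whose last vowel is 'i' (dirnig → dirnigar, hekil → hekilar) add -ar.
The other patterns: stems whose last vowel is 'o' or 'u' add the prefix fa-; stems whose last vowel is 'e' delete the last vowel and add -ori.
So nobotiw → nobotiwar.

nobotiwar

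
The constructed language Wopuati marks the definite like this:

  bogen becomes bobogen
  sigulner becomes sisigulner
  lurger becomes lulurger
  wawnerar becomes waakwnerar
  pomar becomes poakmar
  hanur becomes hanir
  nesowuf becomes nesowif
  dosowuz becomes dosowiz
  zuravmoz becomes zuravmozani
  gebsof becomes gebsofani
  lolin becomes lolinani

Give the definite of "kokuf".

sigulner and wawnerar both end in -r yet inflect differently (sisigulner, waakwnerar), so the final letter is not what conditions the rule; the last vowel is.
"kokuf" has last vowel 'u'. The stems whose last vowel is 'u' (hanur → hanir, nesowuf → nesowif, dosowuz → dosowiz) change the last vowel to 'i'.
So kokuf → kokif.

kokif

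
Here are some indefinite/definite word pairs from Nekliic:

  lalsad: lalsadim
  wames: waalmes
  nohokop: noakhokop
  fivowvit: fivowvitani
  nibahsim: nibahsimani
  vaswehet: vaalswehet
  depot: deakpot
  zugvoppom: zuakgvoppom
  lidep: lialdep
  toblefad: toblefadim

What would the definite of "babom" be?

baakbom

vaswehet and fivowvit both end in -t yet inflect differently (vaalswehet, fivowvitani), so the final letter is not what conditions the rule; the last vowel is.
"babom" has last vowel 'o'. The stems whose last vowel is 'o' (depot → deakpot, zugvoppom → zuakgvoppom, nohokop → noakhokop) insert -ak- after the first vowel.
The other patterns: stems whose last vowel is 'a' add -im; stems whose last vowel is 'e' insert -al- after the first vowel; stems whose last vowel is 'i' add -ani.
So babom → baakbom.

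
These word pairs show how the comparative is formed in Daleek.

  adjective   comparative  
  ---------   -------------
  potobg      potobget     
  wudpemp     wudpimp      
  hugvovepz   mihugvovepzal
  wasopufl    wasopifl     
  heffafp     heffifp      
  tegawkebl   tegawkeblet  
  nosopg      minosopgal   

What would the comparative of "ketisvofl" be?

nosopg and potobg both end in -g yet inflect differently (minosopgal, potobget), so the final letter is not what conditions the rule; the second-to-last letter is.
"ketisvofl" has second-to-last letter 'f'. The stems whose second-to-last letter is 'f' (heffafp → heffifp, wasopufl → wasopifl) change the last vowel to 'i'.
So ketisvofl → ketisvifl.

ketisvifl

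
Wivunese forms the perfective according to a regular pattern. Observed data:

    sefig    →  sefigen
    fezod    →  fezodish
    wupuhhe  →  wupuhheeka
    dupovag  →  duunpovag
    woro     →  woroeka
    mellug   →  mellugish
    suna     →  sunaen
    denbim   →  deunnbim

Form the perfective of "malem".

dupovag and mellug both end in -g yet inflect differently (duunpovag, mellugish), so the final letter is not what conditions the rule; the first letter is.
"malem" begins with m-. The one such stem in the data (mellug → mellugish) adds -ish, so the same rule applies.
The other patterns: stems beginning with d- insert -un- after the first vowel; stems beginning with w- add -eka; stems beginning with s- add -en.
So malem → malemish.

malemish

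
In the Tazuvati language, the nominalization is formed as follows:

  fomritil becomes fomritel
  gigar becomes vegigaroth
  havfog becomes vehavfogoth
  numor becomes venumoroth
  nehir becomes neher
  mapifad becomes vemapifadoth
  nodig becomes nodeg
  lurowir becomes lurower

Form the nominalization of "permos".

vepermosoth

"permos" has last vowel 'o'. The stems whose last vowel is 'o' (numor → venumoroth, havfog → vehavfogoth) add ve- … -oth around the stem.
The other pattern: stems whose last vowel is 'i' change the last vowel to 'e'.
So permos → vepermosoth.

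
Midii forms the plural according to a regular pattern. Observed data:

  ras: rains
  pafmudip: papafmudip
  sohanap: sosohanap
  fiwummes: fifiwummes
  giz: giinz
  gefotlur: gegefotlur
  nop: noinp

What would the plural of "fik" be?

fiink

nop and pafmudip both end in -p yet inflect differently (noinp, papafmudip), so the final letter is not what conditions the rule; the number of vowels is.
"fik" has 1 vowel. The stems with 1 vowel (giz → giinz, nop → noinp, ras → rains) insert -in- after the first vowel.
The other pattern: stems with 3 vowels repeat the first consonant+vowel as a prefix.
So fik → fiink.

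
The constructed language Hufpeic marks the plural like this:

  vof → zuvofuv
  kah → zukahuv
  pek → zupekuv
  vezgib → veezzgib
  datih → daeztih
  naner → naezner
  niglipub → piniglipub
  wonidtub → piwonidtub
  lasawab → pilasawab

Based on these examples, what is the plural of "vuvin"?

vuezvin

"vuvin" has 2 vowels. The stems with 2 vowels (vezgib → veezzgib, datih → daeztih, naner → naezner) insert -ez- after the first vowel.
So vuvin → vuezvin.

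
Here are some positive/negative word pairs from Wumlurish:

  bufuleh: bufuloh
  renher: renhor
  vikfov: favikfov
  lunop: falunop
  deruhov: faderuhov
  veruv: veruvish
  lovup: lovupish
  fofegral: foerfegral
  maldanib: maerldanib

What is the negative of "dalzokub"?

dalzokubish

"dalzokub" has last vowel 'u'. The stems whose last vowel is 'u' (veruv → veruvish, lovup → lovupish) add -ish.
The other patterns: stems whose last vowel is 'e' change the last vowel to 'o'; stems whose last vowel is 'o' add the prefix fa-; stems whose last vowel is 'a' or 'i' insert -er- after the first vowel.
So dalzokub → dalzokubish.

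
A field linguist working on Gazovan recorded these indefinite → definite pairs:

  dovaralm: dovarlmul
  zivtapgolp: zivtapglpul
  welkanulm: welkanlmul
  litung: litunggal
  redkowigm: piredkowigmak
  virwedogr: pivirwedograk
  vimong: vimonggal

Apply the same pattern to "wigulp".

wiglpul

"wigulp" has second-to-last letter 'l'. The stems whose second-to-last letter is 'l' (dovaralm → dovarlmul, zivtapgolp → zivtapglpul, welkanulm → welkanlmul) delete the last vowel and add -ul.
The other patterns: stems whose second-to-last letter is 'g' add pi- … -ak around the stem; stems whose second-to-last letter is 'n' double the final consonant and add -al.
So wigulp → wiglpul.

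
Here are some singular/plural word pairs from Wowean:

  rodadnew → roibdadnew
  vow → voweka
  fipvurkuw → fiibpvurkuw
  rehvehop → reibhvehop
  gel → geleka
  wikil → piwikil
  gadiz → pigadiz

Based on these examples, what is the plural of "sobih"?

gel and wikil both end in -l yet inflect differently (geleka, piwikil), so the final letter is not what conditions the rule; the number of vowels is.
"sobih" has 2 vowels. The stems with 2 vowels (wikil → piwikil, gadiz → pigadiz) add the prefix pi-.
The other patterns: stems with 1 vowel add -eka; stems with 3 vowels insert -ib- after the first vowel.
So sobih → pisobih.

pisobih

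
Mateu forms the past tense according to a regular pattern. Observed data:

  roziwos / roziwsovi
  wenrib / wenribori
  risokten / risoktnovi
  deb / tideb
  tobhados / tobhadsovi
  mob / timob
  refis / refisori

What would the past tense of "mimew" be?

mimewori

deb and wenrib both end in -b yet inflect differently (tideb, wenribori), so the final letter is not what conditions the rule; the number of vowels is.
"mimew" has 2 vowels. The stems with 2 vowels (refis → refisori, wenrib → wenribori) add -ori.
The other patterns: stems with 1 vowel add the prefix ti-; stems with 3 vowels delete the last vowel and add -ovi.
So mimew → mimewori.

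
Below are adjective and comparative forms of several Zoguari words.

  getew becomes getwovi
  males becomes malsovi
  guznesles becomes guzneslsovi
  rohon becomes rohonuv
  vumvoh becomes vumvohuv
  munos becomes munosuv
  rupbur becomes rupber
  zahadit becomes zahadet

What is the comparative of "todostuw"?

todostew

males and munos both end in -s yet inflect differently (malsovi, munosuv), so the final letter is not what conditions the rule; the last vowel is.
"todostuw" has last vowel 'u'. The one such stem in the data (rupbur → rupber) changes the last vowel to 'e' (as does zahadit), so the same rule applies.
So todostuw → todostew.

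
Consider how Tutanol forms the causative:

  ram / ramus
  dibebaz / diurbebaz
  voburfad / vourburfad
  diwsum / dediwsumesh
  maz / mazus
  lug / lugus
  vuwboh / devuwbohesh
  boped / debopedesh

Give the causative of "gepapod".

geurpapod

ram and diwsum both end in -m yet inflect differently (ramus, dediwsumesh), so the final letter is not what conditions the rule; the number of vowels is.
"gepapod" has 3 vowels. The stems with 3 vowels (voburfad → vourburfad, dibebaz → diurbebaz) insert -ur- after the first vowel.
So gepapod → geurpapod.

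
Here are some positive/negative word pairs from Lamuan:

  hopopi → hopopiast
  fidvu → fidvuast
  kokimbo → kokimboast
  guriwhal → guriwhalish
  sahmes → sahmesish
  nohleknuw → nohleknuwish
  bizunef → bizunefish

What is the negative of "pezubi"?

"pezubi" ends in a vowel. The stems ending in a vowel (hopopi → hopopiast, fidvu → fidvuast, kokimbo → kokimboast) add -ast.
So pezubi → pezubiast.

pezubiast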